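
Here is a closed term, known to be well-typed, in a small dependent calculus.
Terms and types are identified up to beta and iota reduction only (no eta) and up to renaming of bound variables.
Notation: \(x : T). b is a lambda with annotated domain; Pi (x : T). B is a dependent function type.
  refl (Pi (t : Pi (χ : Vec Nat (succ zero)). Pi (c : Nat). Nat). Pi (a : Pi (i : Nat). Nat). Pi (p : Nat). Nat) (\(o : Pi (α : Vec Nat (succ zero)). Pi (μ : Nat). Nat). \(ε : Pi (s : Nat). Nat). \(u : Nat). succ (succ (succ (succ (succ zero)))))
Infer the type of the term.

the term's type:
  Eq (Pi (t : Pi (χ : Vec Nat (succ zero)). Pi (c : Nat). Nat). Pi (a : Pi (i : Nat). Nat). Pi (p : Nat). Nat) (\(o : Pi (α : Vec Nat (succ zero)). Pi (μ : Nat). Nat). \(ε : Pi (s : Nat). Nat). \(u : Nat). succ (succ (succ (succ (succ zero))))) (\(z : Pi (m : Vec Nat (succ zero)). Pi (φ : Nat). Nat). \(r : Pi (θ : Nat). Nat). \(y : Nat). succ (succ (succ (succ (succ zero)))))


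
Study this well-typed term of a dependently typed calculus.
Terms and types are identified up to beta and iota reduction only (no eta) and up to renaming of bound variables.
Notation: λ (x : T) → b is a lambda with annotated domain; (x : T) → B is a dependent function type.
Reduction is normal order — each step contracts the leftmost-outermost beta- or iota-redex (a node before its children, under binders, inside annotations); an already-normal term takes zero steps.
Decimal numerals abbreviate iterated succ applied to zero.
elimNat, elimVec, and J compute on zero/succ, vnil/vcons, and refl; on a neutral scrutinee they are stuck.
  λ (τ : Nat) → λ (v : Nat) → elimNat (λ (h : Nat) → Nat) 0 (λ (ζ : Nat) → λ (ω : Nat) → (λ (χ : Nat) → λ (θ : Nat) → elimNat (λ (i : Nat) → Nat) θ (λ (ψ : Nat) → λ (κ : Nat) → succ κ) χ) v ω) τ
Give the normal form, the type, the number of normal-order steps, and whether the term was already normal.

reduced normal form:
  λ (τ : Nat) → λ (v : Nat) → elimNat (λ (h : Nat) → Nat) 0 (λ (ζ : Nat) → λ (ω : Nat) → elimNat (λ (χ : Nat) → Nat) ω (λ (θ : Nat) → λ (i : Nat) → succ i) v) τ
inferred type:
  (τ : Nat) → (v : Nat) → Nat
reduction steps (normal order): 2
started in normal form: no
first redex: a beta-redex


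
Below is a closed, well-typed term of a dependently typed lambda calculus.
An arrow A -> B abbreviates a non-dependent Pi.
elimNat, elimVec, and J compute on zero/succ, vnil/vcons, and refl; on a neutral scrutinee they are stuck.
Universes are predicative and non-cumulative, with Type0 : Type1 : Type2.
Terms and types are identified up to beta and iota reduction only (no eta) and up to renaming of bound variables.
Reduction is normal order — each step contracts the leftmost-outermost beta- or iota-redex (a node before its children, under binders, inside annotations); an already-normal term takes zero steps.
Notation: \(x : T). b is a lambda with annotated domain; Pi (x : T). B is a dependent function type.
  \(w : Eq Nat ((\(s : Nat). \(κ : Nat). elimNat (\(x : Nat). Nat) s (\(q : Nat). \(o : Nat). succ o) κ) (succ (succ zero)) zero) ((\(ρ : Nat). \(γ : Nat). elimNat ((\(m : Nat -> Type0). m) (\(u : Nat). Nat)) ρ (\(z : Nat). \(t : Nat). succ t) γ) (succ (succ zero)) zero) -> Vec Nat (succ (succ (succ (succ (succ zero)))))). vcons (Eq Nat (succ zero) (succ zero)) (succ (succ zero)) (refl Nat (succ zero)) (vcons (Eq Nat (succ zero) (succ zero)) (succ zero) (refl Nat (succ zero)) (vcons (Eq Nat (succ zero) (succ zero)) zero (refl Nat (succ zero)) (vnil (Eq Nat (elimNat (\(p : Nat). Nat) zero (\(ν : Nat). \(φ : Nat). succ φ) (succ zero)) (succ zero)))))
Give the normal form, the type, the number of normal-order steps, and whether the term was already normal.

reduced normal form:
  \(w : Eq Nat (succ (succ zero)) (succ (succ zero)) -> Vec Nat (succ (succ (succ (succ (succ zero)))))). vcons (Eq Nat (succ zero) (succ zero)) (succ (succ zero)) (refl Nat (succ zero)) (vcons (Eq Nat (succ zero) (succ zero)) (succ zero) (refl Nat (succ zero)) (vcons (Eq Nat (succ zero) (succ zero)) zero (refl Nat (succ zero)) (vnil (Eq Nat (succ zero) (succ zero)))))
inferred type:
  (Eq Nat (succ (succ zero)) (succ (succ zero)) -> Vec Nat (succ (succ (succ (succ (succ zero)))))) -> Vec (Eq Nat (succ zero) (succ zero)) (succ (succ (succ zero)))
normal-order step count: 10
already normal: no
first redex: a beta-redex


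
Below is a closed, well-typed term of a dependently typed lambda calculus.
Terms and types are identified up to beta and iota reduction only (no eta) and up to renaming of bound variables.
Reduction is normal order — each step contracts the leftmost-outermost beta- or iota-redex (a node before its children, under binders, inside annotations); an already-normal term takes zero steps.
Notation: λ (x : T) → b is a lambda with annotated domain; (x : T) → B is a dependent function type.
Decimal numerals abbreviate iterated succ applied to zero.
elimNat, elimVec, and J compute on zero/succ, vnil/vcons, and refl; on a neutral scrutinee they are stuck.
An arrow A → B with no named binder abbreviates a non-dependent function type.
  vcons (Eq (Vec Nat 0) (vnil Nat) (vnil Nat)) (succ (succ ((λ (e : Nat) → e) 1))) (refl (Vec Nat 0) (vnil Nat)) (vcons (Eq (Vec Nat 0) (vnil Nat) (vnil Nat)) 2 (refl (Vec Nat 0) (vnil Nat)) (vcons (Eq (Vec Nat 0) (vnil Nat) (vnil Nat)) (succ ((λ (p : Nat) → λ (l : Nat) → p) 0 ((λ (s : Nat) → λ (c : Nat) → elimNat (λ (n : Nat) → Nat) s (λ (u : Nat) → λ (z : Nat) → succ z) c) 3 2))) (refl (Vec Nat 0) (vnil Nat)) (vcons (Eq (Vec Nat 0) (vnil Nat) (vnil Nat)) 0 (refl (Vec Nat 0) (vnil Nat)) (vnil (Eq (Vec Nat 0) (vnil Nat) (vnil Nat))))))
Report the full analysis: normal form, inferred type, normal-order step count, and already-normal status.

normal form:
  vcons (Eq (Vec Nat 0) (vnil Nat) (vnil Nat)) 3 (refl (Vec Nat 0) (vnil Nat)) (vcons (Eq (Vec Nat 0) (vnil Nat) (vnil Nat)) 2 (refl (Vec Nat 0) (vnil Nat)) (vcons (Eq (Vec Nat 0) (vnil Nat) (vnil Nat)) 1 (refl (Vec Nat 0) (vnil Nat)) (vcons (Eq (Vec Nat 0) (vnil Nat) (vnil Nat)) 0 (refl (Vec Nat 0) (vnil Nat)) (vnil (Eq (Vec Nat 0) (vnil Nat) (vnil Nat))))))
the term's type:
  Vec (Eq (Vec Nat 0) (vnil Nat) (vnil Nat)) 4
normal-order step count: 3
term was already normal: no
first redex: a beta-redex


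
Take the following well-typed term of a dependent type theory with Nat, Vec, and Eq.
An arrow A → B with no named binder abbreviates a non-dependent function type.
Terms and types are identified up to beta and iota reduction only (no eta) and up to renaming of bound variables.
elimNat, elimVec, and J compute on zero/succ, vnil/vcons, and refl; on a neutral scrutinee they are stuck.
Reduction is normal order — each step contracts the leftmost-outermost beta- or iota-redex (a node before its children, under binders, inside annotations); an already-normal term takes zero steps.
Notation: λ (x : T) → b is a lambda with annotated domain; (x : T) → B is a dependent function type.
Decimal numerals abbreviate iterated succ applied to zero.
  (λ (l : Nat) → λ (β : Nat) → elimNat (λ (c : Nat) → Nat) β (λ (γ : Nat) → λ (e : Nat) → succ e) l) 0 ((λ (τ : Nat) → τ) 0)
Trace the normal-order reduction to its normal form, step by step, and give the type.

normal-order reduction:
  (λ (l : Nat) → λ (β : Nat) → elimNat (λ (c : Nat) → Nat) β (λ (γ : Nat) → λ (e : Nat) → succ e) l) 0 ((λ (τ : Nat) → τ) 0)
  ~> (λ (l : Nat) → elimNat (λ (β : Nat) → Nat) l (λ (c : Nat) → λ (γ : Nat) → succ γ) 0) ((λ (e : Nat) → e) 0)
  ~> elimNat (λ (l : Nat) → Nat) ((λ (β : Nat) → β) 0) (λ (c : Nat) → λ (γ : Nat) → succ γ) 0
  ~> (λ (l : Nat) → l) 0
  ~> 0
the term's type:
  Nat


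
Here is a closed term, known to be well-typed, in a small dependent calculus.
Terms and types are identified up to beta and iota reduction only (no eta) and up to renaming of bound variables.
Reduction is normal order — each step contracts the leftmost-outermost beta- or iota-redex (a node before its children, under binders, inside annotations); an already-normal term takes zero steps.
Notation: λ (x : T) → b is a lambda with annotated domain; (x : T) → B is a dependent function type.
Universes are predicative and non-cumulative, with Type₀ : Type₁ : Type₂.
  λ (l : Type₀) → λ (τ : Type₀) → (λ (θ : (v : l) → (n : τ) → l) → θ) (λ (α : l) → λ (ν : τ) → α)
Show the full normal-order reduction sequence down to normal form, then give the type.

normal-order reduction:
  λ (l : Type₀) → λ (τ : Type₀) → (λ (θ : (v : l) → (n : τ) → l) → θ) (λ (α : l) → λ (ν : τ) → α)
  ~> λ (l : Type₀) → λ (τ : Type₀) → λ (θ : l) → λ (v : τ) → θ
the term's type:
  (l : Type₀) → (τ : Type₀) → (θ : l) → (v : τ) → l


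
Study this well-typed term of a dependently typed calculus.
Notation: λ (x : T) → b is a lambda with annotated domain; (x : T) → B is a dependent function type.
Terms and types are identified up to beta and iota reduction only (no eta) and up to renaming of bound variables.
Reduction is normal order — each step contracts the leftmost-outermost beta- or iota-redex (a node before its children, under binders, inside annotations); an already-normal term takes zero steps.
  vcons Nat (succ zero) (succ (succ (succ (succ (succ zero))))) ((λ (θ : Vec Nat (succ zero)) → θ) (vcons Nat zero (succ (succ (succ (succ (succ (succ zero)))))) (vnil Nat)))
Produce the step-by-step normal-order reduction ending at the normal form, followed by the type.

reduction (normal order):
  vcons Nat (succ zero) (succ (succ (succ (succ (succ zero))))) ((λ (θ : Vec Nat (succ zero)) → θ) (vcons Nat zero (succ (succ (succ (succ (succ (succ zero)))))) (vnil Nat)))
  ~> vcons Nat (succ zero) (succ (succ (succ (succ (succ zero))))) (vcons Nat zero (succ (succ (succ (succ (succ (succ zero)))))) (vnil Nat))
type:
  Vec Nat (succ (succ zero))


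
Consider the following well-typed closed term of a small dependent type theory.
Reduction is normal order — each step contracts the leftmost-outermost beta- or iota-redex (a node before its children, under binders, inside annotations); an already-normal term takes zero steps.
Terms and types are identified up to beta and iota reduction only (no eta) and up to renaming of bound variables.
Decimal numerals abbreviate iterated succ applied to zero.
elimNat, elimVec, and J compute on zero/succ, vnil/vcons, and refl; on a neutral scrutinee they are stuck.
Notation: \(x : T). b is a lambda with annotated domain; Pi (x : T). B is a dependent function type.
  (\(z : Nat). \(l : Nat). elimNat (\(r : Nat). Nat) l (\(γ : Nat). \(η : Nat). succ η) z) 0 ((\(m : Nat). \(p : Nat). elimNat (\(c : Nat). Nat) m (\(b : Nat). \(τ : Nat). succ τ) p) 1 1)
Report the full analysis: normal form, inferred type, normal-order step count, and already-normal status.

resulting normal form:
  2
the term's type:
  Nat
reduction steps (normal order): 9
started in normal form: no
first redex: a beta-redex


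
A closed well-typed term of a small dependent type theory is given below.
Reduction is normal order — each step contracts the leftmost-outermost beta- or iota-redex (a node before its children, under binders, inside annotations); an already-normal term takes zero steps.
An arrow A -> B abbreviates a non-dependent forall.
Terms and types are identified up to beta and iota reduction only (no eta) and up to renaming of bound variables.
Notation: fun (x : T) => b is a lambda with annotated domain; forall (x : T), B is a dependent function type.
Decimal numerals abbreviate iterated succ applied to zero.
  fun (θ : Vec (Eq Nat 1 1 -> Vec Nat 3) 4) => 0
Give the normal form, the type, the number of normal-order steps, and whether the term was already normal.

resulting normal form:
  fun (θ : Vec (Eq Nat 1 1 -> Vec Nat 3) 4) => 0
inferred type:
  Vec (Eq Nat 1 1 -> Vec Nat 3) 4 -> Nat
reduction steps (normal order): 0
started in normal form: yes


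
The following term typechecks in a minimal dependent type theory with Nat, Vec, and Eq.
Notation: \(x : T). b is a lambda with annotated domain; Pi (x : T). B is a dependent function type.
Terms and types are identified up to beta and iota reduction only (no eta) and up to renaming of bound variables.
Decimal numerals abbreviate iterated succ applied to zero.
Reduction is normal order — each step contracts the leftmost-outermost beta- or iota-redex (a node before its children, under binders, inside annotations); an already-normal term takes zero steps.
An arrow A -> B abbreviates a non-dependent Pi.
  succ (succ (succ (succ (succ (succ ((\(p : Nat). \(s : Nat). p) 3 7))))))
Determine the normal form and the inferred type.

resulting normal form:
  9
inferred type:
  Nat


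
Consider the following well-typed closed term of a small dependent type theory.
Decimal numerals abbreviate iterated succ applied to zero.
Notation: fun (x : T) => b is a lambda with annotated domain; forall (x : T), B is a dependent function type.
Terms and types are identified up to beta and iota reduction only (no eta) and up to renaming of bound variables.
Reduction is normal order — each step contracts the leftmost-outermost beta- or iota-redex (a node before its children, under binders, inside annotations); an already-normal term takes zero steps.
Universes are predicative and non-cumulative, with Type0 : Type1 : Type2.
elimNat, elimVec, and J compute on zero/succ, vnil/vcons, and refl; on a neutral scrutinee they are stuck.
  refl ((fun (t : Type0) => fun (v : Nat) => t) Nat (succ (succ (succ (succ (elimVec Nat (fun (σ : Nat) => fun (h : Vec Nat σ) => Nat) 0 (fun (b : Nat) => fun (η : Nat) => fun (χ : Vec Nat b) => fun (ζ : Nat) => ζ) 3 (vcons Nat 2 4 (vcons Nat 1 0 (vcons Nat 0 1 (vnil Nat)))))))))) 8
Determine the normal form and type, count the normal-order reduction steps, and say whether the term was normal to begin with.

reduced normal form:
  refl Nat 8
inferred type:
  Eq Nat 8 8
normal-order step count: 2
already normal: no
first redex: a beta-redex


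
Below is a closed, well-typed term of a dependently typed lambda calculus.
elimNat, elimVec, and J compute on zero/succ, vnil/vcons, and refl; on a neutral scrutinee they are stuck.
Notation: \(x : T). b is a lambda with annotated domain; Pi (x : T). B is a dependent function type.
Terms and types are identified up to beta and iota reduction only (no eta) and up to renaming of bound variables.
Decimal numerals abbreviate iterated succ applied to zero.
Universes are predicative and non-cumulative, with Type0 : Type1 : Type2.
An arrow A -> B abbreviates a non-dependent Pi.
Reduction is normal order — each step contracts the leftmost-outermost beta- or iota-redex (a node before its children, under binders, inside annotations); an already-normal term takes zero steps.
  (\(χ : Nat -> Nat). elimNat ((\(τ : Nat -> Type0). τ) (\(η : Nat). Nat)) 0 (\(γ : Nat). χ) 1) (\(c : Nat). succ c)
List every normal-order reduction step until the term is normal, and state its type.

normal-order reduction sequence:
  (\(χ : Nat -> Nat). elimNat ((\(τ : Nat -> Type0). τ) (\(η : Nat). Nat)) 0 (\(γ : Nat). χ) 1) (\(c : Nat). succ c)
  ~> elimNat ((\(χ : Nat -> Type0). χ) (\(τ : Nat). Nat)) 0 (\(η : Nat). \(γ : Nat). succ γ) 1
  ~> (\(χ : Nat). \(τ : Nat). succ τ) 0 (elimNat ((\(η : Nat -> Type0). η) (\(γ : Nat). Nat)) 0 (\(c : Nat). \(d : Nat). succ d) 0)
  ~> (\(χ : Nat). succ χ) (elimNat ((\(τ : Nat -> Type0). τ) (\(η : Nat). Nat)) 0 (\(γ : Nat). \(c : Nat). succ c) 0)
  ~> succ (elimNat ((\(χ : Nat -> Type0). χ) (\(τ : Nat). Nat)) 0 (\(η : Nat). \(γ : Nat). succ γ) 0)
  ~> 1
inferred type:
  Nat


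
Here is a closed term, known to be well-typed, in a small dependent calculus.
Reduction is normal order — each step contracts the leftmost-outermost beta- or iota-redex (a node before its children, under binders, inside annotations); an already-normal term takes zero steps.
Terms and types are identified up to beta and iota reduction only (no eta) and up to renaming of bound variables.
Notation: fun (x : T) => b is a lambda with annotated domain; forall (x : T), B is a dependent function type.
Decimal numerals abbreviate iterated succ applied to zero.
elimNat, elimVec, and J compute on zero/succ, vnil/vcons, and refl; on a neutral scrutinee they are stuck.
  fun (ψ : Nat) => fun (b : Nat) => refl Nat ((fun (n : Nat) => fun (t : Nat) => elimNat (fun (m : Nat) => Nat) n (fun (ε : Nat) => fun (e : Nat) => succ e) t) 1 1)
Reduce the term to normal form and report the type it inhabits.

normal form:
  fun (ψ : Nat) => fun (b : Nat) => refl Nat 2
type:
  forall (ψ : Nat), forall (b : Nat), Eq Nat 2 2


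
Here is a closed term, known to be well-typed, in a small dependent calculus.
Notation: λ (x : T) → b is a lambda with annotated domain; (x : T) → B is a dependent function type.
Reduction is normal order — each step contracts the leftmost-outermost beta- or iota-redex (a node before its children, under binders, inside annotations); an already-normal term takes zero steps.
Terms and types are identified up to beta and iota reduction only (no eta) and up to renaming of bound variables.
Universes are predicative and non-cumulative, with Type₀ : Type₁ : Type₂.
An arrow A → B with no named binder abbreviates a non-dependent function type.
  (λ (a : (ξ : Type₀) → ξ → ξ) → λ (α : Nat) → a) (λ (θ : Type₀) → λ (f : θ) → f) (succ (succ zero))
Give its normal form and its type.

resulting normal form:
  λ (a : Type₀) → λ (ξ : a) → ξ
type:
  (a : Type₀) → a → a
observation: the leftmost-outermost redex is a beta-redex, and normalization takes 2 steps.


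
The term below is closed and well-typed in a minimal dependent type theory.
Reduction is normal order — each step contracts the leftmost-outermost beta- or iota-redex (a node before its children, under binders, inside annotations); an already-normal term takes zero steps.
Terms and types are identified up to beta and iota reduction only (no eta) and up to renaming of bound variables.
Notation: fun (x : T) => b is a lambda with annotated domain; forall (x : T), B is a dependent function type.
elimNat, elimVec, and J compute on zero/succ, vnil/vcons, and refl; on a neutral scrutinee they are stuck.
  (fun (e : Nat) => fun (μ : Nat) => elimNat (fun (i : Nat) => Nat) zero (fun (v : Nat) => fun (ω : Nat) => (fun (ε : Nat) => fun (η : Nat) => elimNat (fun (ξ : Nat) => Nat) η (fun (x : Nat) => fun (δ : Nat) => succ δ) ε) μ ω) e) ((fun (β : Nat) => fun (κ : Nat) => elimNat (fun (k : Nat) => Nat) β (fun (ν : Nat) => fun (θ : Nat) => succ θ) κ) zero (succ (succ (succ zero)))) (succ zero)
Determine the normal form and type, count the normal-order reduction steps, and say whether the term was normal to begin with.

resulting normal form:
  succ (succ (succ zero))
the term's type:
  Nat
steps to reach normal form (normal order): 30
term was already normal: no
first redex: a beta-redex


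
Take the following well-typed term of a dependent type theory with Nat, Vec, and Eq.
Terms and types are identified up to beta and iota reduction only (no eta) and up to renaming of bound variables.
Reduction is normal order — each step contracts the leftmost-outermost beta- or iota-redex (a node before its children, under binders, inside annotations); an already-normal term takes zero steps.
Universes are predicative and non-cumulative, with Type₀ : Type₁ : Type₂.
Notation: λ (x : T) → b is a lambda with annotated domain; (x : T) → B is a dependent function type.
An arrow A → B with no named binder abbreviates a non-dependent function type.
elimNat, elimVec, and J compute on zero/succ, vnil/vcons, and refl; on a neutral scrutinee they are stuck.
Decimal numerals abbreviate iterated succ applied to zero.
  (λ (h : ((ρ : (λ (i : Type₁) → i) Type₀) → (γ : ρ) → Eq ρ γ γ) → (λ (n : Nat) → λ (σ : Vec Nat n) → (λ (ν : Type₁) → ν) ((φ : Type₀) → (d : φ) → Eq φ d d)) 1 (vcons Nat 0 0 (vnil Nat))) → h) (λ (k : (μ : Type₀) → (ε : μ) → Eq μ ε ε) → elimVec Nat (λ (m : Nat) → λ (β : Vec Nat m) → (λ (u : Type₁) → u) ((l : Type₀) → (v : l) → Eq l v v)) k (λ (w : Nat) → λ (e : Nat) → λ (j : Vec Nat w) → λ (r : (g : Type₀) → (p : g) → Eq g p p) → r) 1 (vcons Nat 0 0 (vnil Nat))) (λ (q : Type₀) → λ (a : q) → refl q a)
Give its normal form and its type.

normal form:
  λ (h : Type₀) → λ (ρ : h) → refl h ρ
type:
  (h : Type₀) → (ρ : h) → Eq h ρ ρ
observation: contracting a beta-redex first, the term normalizes in 8 steps.


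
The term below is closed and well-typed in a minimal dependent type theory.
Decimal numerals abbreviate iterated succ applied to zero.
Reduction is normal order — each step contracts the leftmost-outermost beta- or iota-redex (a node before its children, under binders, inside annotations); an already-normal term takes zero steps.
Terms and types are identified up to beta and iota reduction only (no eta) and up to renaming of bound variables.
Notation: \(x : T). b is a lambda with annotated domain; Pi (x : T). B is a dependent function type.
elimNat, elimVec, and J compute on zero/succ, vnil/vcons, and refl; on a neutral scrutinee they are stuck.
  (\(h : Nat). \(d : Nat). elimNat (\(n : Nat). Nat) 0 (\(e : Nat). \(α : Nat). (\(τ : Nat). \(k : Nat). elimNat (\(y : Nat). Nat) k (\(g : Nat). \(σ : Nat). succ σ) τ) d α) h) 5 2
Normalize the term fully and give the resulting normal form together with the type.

normal form:
  10
inferred type:
  Nat
observation: reduction starts at a beta-redex, and 63 normal-order steps reach the normal form.


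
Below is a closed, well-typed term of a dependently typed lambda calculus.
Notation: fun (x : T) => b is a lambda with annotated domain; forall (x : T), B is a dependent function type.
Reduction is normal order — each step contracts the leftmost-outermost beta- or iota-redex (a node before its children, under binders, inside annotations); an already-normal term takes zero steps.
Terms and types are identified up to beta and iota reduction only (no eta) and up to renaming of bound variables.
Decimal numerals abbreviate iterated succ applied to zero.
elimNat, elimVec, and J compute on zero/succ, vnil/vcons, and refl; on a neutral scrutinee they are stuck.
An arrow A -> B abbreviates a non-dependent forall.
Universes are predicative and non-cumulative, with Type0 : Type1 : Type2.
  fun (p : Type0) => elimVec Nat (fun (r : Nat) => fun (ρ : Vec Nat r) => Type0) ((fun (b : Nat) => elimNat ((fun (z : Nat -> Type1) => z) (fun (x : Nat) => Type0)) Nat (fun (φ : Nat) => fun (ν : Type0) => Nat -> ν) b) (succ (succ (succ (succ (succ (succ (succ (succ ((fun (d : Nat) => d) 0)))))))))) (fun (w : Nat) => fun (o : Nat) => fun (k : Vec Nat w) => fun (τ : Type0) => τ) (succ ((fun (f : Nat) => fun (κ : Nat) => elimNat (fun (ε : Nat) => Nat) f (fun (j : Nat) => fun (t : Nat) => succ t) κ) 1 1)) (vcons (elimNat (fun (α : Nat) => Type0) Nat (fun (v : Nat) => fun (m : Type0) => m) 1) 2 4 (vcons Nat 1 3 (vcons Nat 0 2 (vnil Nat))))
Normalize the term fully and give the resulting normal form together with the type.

reduced normal form:
  fun (p : Type0) => Nat -> Nat -> Nat -> Nat -> Nat -> Nat -> Nat -> Nat -> Nat
type:
  Type0 -> Type0


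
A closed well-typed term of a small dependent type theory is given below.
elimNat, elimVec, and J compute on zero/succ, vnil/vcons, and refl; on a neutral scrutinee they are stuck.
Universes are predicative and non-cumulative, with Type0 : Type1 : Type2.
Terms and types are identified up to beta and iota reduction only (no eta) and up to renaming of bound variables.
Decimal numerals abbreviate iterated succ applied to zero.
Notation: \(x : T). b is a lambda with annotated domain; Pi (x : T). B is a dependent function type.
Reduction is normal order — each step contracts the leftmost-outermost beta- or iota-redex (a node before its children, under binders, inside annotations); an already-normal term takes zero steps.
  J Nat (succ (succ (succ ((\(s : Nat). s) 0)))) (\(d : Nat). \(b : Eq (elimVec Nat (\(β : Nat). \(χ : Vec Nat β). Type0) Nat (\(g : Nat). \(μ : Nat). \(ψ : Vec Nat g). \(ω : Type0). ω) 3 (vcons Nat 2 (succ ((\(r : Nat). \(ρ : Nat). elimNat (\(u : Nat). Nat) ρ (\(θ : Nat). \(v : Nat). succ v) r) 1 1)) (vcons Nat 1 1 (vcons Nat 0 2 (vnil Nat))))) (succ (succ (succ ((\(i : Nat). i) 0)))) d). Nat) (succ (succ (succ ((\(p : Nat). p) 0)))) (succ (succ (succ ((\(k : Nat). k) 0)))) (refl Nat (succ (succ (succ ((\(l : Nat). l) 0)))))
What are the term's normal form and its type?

normal form:
  3
inferred type:
  Nat


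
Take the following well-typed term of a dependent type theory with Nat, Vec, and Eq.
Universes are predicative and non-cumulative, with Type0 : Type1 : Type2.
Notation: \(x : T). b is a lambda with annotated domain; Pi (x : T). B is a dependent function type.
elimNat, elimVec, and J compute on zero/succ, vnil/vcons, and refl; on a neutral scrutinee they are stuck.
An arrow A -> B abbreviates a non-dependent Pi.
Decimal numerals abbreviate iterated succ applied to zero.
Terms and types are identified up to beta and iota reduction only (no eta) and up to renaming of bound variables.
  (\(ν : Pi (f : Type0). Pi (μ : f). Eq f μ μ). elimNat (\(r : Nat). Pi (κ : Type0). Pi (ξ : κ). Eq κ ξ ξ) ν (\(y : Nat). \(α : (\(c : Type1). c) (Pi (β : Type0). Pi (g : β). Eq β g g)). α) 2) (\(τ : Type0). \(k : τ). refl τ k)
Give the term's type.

the term's type:
  Pi (ν : Type0). Pi (f : ν). Eq ν f f


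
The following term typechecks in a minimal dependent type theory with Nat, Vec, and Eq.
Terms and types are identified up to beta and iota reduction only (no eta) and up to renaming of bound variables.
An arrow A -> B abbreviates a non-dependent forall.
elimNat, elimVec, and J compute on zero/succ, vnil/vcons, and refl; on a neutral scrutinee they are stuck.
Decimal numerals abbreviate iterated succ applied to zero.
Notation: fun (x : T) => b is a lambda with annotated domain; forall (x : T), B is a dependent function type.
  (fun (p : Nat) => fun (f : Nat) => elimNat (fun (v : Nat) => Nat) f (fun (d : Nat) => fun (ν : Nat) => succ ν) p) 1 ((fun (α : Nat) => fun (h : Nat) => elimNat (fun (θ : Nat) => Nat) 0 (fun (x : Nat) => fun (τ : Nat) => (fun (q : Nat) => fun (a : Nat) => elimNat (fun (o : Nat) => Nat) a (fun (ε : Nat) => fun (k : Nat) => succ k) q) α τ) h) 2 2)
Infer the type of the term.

inferred type:
  Nat


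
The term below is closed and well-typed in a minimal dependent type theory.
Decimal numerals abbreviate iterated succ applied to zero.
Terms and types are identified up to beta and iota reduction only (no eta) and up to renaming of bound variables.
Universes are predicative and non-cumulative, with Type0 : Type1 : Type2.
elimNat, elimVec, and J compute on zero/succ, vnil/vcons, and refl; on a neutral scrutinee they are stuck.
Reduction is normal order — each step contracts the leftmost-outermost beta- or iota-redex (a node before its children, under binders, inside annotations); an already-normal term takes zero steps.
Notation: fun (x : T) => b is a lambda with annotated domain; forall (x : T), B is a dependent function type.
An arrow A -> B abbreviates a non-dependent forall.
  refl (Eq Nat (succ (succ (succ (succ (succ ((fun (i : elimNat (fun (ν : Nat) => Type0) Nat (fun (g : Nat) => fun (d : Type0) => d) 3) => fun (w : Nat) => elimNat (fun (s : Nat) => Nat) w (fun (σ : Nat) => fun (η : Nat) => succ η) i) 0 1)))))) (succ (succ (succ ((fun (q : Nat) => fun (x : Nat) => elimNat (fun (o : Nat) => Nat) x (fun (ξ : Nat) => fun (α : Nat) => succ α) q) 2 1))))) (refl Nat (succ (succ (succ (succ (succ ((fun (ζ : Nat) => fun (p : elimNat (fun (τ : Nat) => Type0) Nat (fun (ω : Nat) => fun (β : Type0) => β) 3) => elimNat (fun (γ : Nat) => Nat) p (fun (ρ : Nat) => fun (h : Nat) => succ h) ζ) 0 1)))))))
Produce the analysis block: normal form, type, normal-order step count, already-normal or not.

reduced normal form:
  refl (Eq Nat 6 6) (refl Nat 6)
inferred type:
  Eq (Eq Nat 6 6) (refl Nat 6) (refl Nat 6)
reduction steps (normal order): 15
term was already normal: no
first redex: a beta-redex


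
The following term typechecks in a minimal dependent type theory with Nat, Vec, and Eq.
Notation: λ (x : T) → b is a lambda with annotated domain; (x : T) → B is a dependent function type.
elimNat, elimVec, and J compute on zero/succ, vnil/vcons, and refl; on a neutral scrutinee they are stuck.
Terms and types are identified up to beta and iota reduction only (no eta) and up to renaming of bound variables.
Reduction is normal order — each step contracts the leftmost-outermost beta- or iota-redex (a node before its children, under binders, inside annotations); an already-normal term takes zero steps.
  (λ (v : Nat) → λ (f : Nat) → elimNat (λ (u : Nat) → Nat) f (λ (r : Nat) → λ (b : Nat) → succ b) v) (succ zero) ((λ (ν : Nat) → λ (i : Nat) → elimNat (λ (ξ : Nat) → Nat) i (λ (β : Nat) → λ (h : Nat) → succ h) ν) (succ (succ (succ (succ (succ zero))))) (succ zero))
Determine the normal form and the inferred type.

normal form:
  succ (succ (succ (succ (succ (succ (succ zero))))))
the term's type:
  Nat


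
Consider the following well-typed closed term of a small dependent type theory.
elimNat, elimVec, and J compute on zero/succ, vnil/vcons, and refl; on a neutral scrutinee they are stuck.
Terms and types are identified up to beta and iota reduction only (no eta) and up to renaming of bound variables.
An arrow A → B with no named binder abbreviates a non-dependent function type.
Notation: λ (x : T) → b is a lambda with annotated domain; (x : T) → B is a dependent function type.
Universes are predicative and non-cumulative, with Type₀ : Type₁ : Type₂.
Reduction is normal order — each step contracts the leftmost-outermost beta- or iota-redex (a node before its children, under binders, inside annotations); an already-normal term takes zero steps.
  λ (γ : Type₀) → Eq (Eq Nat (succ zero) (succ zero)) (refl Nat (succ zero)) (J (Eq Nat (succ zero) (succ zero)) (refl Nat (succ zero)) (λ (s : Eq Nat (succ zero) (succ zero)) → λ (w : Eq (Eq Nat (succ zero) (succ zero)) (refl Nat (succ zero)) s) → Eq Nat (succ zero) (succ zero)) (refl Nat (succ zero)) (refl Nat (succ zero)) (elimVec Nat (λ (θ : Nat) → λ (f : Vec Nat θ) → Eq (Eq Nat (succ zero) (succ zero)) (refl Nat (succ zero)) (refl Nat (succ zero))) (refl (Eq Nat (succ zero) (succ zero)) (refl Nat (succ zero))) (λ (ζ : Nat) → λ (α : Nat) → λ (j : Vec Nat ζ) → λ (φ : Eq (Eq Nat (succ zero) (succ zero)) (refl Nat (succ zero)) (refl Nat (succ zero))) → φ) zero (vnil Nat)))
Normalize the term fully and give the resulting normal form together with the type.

reduced normal form:
  λ (γ : Type₀) → Eq (Eq Nat (succ zero) (succ zero)) (refl Nat (succ zero)) (refl Nat (succ zero))
inferred type:
  Type₀ → Type₀


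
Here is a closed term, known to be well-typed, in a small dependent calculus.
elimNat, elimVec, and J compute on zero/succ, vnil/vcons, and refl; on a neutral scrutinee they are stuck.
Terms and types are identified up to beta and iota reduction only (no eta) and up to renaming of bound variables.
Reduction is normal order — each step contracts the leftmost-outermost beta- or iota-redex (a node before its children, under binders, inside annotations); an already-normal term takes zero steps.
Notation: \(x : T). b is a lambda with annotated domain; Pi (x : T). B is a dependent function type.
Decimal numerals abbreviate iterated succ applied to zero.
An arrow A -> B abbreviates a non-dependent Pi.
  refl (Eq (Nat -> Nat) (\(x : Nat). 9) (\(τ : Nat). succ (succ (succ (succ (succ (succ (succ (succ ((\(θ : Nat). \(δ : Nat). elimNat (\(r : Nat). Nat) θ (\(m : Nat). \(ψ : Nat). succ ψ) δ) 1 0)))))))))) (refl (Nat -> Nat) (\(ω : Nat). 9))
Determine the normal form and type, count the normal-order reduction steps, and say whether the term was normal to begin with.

resulting normal form:
  refl (Eq (Nat -> Nat) (\(x : Nat). 9) (\(τ : Nat). 9)) (refl (Nat -> Nat) (\(θ : Nat). 9))
the term's type:
  Eq (Eq (Nat -> Nat) (\(x : Nat). 9) (\(τ : Nat). 9)) (refl (Nat -> Nat) (\(θ : Nat). 9)) (refl (Nat -> Nat) (\(δ : Nat). 9))
normal-order step count: 3
already normal: no
first redex: a beta-redex


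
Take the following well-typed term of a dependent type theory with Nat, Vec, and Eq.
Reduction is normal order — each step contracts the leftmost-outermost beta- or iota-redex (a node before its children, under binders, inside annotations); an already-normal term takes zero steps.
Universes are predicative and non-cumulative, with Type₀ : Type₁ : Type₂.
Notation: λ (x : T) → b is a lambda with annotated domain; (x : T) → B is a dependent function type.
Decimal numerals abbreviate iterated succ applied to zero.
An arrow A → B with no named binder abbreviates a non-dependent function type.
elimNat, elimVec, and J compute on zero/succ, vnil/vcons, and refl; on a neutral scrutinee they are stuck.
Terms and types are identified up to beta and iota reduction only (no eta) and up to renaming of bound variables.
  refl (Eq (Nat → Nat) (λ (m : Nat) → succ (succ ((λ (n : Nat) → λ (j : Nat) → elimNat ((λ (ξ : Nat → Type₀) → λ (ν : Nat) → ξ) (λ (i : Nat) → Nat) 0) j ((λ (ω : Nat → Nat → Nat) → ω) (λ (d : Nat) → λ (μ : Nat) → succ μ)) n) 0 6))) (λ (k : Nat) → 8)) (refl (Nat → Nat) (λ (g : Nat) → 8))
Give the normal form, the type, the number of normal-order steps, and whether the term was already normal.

reduced normal form:
  refl (Eq (Nat → Nat) (λ (m : Nat) → 8) (λ (n : Nat) → 8)) (refl (Nat → Nat) (λ (j : Nat) → 8))
inferred type:
  Eq (Eq (Nat → Nat) (λ (m : Nat) → 8) (λ (n : Nat) → 8)) (refl (Nat → Nat) (λ (j : Nat) → 8)) (refl (Nat → Nat) (λ (ξ : Nat) → 8))
steps to reach normal form (normal order): 3
already normal: no
first redex: a beta-redex


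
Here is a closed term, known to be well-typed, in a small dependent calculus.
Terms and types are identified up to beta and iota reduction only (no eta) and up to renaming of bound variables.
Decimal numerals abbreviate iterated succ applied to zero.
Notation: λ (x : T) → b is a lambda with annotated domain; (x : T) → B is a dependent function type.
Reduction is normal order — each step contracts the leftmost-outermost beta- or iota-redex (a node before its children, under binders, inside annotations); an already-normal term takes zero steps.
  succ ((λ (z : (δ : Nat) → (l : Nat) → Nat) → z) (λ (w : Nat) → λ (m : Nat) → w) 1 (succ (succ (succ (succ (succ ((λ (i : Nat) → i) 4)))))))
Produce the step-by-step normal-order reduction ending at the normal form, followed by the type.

normal-order reduction:
  succ ((λ (z : (δ : Nat) → (l : Nat) → Nat) → z) (λ (w : Nat) → λ (m : Nat) → w) 1 (succ (succ (succ (succ (succ ((λ (i : Nat) → i) 4)))))))
  ~> succ ((λ (z : Nat) → λ (δ : Nat) → z) 1 (succ (succ (succ (succ (succ ((λ (l : Nat) → l) 4)))))))
  ~> succ ((λ (z : Nat) → 1) (succ (succ (succ (succ (succ ((λ (δ : Nat) → δ) 4)))))))
  ~> 2
the term's type:
  Nat


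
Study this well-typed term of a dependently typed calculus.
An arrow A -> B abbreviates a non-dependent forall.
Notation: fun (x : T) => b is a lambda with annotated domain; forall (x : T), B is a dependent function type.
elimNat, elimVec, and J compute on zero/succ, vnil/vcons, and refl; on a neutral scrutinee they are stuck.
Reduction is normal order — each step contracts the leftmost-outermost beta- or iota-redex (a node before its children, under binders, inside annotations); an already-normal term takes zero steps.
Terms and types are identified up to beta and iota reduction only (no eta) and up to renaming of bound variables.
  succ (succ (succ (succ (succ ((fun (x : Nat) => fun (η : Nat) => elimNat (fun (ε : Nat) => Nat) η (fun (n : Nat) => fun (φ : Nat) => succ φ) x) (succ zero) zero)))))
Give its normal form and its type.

resulting normal form:
  succ (succ (succ (succ (succ (succ zero)))))
the term's type:
  Nat
observation: the leftmost-outermost redex is a beta-redex, and normalization takes 6 steps.


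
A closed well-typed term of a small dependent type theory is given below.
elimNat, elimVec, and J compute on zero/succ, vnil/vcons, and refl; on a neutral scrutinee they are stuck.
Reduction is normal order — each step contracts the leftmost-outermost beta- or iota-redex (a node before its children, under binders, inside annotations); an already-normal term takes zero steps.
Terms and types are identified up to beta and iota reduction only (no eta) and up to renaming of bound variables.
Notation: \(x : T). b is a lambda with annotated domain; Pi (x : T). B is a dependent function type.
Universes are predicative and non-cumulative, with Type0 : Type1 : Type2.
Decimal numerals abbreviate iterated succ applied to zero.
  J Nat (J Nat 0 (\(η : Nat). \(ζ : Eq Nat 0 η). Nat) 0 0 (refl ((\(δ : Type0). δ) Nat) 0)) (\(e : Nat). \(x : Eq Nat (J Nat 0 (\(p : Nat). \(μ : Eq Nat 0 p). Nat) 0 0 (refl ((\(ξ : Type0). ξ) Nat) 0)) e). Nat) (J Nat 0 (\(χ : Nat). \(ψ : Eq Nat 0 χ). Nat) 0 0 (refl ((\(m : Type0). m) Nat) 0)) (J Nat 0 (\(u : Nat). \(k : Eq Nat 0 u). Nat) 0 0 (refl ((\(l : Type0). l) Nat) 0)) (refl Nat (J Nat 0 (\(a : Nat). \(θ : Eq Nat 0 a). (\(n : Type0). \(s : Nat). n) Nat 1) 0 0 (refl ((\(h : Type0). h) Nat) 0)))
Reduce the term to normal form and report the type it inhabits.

resulting normal form:
  0
inferred type:
  Nat


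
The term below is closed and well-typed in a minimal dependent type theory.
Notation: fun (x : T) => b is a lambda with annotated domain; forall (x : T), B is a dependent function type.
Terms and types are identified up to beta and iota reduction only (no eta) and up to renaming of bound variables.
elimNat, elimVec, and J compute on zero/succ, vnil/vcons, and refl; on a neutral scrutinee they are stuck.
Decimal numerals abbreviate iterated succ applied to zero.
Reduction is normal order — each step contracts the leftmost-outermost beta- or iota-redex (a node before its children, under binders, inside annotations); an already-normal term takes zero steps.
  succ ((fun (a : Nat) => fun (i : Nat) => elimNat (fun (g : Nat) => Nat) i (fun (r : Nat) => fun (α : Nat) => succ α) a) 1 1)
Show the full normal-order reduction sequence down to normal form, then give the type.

reduction (normal order):
  succ ((fun (a : Nat) => fun (i : Nat) => elimNat (fun (g : Nat) => Nat) i (fun (r : Nat) => fun (α : Nat) => succ α) a) 1 1)
  ~> succ ((fun (a : Nat) => elimNat (fun (i : Nat) => Nat) a (fun (g : Nat) => fun (r : Nat) => succ r) 1) 1)
  ~> succ (elimNat (fun (a : Nat) => Nat) 1 (fun (i : Nat) => fun (g : Nat) => succ g) 1)
  ~> succ ((fun (a : Nat) => fun (i : Nat) => succ i) 0 (elimNat (fun (g : Nat) => Nat) 1 (fun (r : Nat) => fun (α : Nat) => succ α) 0))
  ~> succ ((fun (a : Nat) => succ a) (elimNat (fun (i : Nat) => Nat) 1 (fun (g : Nat) => fun (r : Nat) => succ r) 0))
  ~> succ (succ (elimNat (fun (a : Nat) => Nat) 1 (fun (i : Nat) => fun (g : Nat) => succ g) 0))
  ~> 3
the term's type:
  Nat


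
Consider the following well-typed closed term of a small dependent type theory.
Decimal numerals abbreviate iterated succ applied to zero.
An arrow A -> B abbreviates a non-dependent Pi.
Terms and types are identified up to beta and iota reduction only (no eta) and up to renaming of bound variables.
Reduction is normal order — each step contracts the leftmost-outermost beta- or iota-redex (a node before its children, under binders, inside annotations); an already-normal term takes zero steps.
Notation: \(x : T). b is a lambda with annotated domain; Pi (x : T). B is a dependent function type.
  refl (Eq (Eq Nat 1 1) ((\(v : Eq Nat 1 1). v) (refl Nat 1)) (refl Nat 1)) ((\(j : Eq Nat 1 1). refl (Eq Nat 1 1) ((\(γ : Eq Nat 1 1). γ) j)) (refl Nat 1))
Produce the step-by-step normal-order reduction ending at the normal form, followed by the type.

normal-order reduction sequence:
  refl (Eq (Eq Nat 1 1) ((\(v : Eq Nat 1 1). v) (refl Nat 1)) (refl Nat 1)) ((\(j : Eq Nat 1 1). refl (Eq Nat 1 1) ((\(γ : Eq Nat 1 1). γ) j)) (refl Nat 1))
  ~> refl (Eq (Eq Nat 1 1) (refl Nat 1) (refl Nat 1)) ((\(v : Eq Nat 1 1). refl (Eq Nat 1 1) ((\(j : Eq Nat 1 1). j) v)) (refl Nat 1))
  ~> refl (Eq (Eq Nat 1 1) (refl Nat 1) (refl Nat 1)) (refl (Eq Nat 1 1) ((\(v : Eq Nat 1 1). v) (refl Nat 1)))
  ~> refl (Eq (Eq Nat 1 1) (refl Nat 1) (refl Nat 1)) (refl (Eq Nat 1 1) (refl Nat 1))
inferred type:
  Eq (Eq (Eq Nat 1 1) (refl Nat 1) (refl Nat 1)) (refl (Eq Nat 1 1) (refl Nat 1)) (refl (Eq Nat 1 1) (refl Nat 1))
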